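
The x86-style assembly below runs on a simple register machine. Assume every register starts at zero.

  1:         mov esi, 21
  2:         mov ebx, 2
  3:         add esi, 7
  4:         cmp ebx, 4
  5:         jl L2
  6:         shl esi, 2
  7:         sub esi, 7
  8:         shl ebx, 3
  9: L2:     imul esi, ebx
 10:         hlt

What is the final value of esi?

after mov esi, 21: esi=21
after mov ebx, 2: ebx=2
after add esi, 7: esi=21+7=28
cmp ebx, 4  (cmp 2,4)
jl L2: taken
after imul esi, ebx: esi=28*2=56
halt.

56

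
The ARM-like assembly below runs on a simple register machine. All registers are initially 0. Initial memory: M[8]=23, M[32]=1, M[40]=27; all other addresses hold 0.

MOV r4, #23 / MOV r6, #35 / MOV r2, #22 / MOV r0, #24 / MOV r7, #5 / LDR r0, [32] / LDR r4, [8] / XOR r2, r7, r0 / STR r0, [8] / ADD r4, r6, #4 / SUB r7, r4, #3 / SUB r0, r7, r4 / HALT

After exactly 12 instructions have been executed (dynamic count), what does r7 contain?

r4=23
r6=35
r2=22
r0=24
r7=5
r0=M[32]=1
r4=M[8]=23
r2=5^1=4
STR r0, [8] → M[8]=1
r4=35+4=39
r7=39-3=36
r0=36-39=-3
After step 12: r7 = 36.

36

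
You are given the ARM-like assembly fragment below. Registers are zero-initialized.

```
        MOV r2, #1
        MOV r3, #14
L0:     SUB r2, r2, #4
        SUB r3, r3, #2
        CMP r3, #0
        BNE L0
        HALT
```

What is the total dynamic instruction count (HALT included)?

31

MOV r2, #1 → r2=1
MOV r3, #14 → r3=14
SUB r2, r2, #4 → r2=1-4=-3
SUB r3, r3, #2 → r3=14-2=12
CMP r3, #0  (cmp 12,0)
BNE L0: taken
SUB r2, r2, #4 → r2=(-3)-4=-7
SUB r3, r3, #2 → r3=12-2=10
CMP r3, #0  (cmp 10,0)
BNE L0: taken
SUB r2, r2, #4 → r2=(-7)-4=-11
SUB r3, r3, #2 → r3=10-2=8
CMP r3, #0  (cmp 8,0)
BNE L0: taken
SUB r2, r2, #4 → r2=(-11)-4=-15
SUB r3, r3, #2 → r3=8-2=6
CMP r3, #0  (cmp 6,0)
BNE L0: taken
SUB r2, r2, #4 → r2=(-15)-4=-19
SUB r3, r3, #2 → r3=6-2=4
CMP r3, #0  (cmp 4,0)
BNE L0: taken
SUB r2, r2, #4 → r2=(-19)-4=-23
SUB r3, r3, #2 → r3=4-2=2
CMP r3, #0  (cmp 2,0)
BNE L0: taken
SUB r2, r2, #4 → r2=(-23)-4=-27
SUB r3, r3, #2 → r3=2-2=0
CMP r3, #0  (cmp 0,0)
BNE L0: not taken
halt.
Total executed instructions: 31.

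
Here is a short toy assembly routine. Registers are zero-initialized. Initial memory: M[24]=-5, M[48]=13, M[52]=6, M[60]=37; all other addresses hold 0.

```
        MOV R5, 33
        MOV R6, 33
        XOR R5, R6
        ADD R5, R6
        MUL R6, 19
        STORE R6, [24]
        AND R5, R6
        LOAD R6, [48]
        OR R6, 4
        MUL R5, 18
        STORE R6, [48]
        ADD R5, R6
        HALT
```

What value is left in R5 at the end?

MOV R5, 33 → R5=33
MOV R6, 33 → R6=33
XOR R5, R6 → R5=33^33=0
ADD R5, R6 → R5=0+33=33
MUL R6, 19 → R6=33*19=627
STORE R6, [24] → M[24]=627
AND R5, R6 → R5=33&627=33
LOAD R6, [48] → R6=M[48]=13
OR R6, 4 → R6=13|4=13
MUL R5, 18 → R5=33*18=594
STORE R6, [48] → M[48]=13
ADD R5, R6 → R5=594+13=607
halt.

607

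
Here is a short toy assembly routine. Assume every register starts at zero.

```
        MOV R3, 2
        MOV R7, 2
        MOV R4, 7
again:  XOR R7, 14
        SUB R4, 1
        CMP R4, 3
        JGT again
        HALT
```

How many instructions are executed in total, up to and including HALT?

20

R3=2
R7=2
R4=7
R7=2^14=12
R4=7-1=6
CMP R4, 3  (cmp 6,3)
JGT again: taken
R7=12^14=2
R4=6-1=5
CMP R4, 3  (cmp 5,3)
JGT again: taken
R7=2^14=12
R4=5-1=4
CMP R4, 3  (cmp 4,3)
JGT again: taken
R7=12^14=2
R4=4-1=3
CMP R4, 3  (cmp 3,3)
JGT again: not taken
halt.
Total executed instructions: 20.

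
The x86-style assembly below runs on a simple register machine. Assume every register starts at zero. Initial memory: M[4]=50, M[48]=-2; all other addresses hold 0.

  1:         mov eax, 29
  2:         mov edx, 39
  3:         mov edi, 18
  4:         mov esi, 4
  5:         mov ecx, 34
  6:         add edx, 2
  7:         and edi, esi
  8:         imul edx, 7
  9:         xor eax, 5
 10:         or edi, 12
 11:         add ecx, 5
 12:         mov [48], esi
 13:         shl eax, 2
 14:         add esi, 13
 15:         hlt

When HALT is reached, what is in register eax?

96

mov eax, 29 → eax=29
mov edx, 39 → edx=39
mov edi, 18 → edi=18
mov esi, 4 → esi=4
mov ecx, 34 → ecx=34
add edx, 2 → edx=39+2=41
and edi, esi → edi=18&4=0
imul edx, 7 → edx=41*7=287
xor eax, 5 → eax=29^5=24
or edi, 12 → edi=0|12=12
add ecx, 5 → ecx=34+5=39
mov [48], esi → M[48]=4
shl eax, 2 → eax=24<<2=96
add esi, 13 → esi=4+13=17
halt.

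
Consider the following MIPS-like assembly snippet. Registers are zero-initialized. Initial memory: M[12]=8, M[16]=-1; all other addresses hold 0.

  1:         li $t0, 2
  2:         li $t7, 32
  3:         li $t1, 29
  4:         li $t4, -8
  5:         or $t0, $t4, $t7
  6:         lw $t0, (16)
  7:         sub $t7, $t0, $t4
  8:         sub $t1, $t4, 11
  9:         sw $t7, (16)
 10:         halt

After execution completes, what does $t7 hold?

7

$t0=2
$t7=32
$t1=29
$t4=-8
$t0=(-8)|32=-8
$t0=M[16]=-1
$t7=(-1)-(-8)=7
$t1=(-8)-11=-19
sw $t7, (16) → M[16]=7
halt.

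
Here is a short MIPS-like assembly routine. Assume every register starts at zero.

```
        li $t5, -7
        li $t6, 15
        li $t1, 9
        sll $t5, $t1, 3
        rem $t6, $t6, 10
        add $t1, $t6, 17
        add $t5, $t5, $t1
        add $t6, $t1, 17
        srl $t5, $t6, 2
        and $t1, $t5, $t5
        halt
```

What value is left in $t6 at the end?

39

$t5=-7
$t6=15
$t1=9
$t5=9<<3=72
$t6=15%10=5
$t1=5+17=22
$t5=72+22=94
$t6=22+17=39
$t5=39>>2=9
$t1=9&9=9
halt.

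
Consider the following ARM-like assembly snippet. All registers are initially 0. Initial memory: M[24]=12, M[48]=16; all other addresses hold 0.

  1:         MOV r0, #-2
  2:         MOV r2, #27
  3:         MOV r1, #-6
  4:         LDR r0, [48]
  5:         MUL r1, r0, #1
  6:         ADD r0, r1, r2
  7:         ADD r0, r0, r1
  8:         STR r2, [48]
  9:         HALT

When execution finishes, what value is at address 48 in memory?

r0=-2
r2=27
r1=-6
r0=M[48]=16
r1=16*1=16
r0=16+27=43
r0=43+16=59
STR r2, [48] → M[48]=27
halt.

27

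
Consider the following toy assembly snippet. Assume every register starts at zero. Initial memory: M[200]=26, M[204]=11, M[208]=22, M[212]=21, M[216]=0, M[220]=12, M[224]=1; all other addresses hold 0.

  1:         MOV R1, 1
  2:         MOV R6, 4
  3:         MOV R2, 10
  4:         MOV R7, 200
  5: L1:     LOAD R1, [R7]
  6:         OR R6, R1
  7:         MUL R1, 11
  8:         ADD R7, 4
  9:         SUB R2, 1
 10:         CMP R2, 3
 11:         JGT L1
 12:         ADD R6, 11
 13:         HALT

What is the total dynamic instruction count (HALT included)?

MOV R1, 1 → R1=1
MOV R6, 4 → R6=4
MOV R2, 10 → R2=10
MOV R7, 200 → R7=200
LOAD R1, [R7] → R1=M[200]=26
OR R6, R1 → R6=4|26=30
MUL R1, 11 → R1=26*11=286
ADD R7, 4 → R7=200+4=204
SUB R2, 1 → R2=10-1=9
CMP R2, 3  (cmp 9,3)
JGT L1: taken
LOAD R1, [R7] → R1=M[204]=11
OR R6, R1 → R6=30|11=31
MUL R1, 11 → R1=11*11=121
ADD R7, 4 → R7=204+4=208
SUB R2, 1 → R2=9-1=8
CMP R2, 3  (cmp 8,3)
JGT L1: taken
LOAD R1, [R7] → R1=M[208]=22
OR R6, R1 → R6=31|22=31
MUL R1, 11 → R1=22*11=242
ADD R7, 4 → R7=208+4=212
SUB R2, 1 → R2=8-1=7
CMP R2, 3  (cmp 7,3)
JGT L1: taken
LOAD R1, [R7] → R1=M[212]=21
OR R6, R1 → R6=31|21=31
MUL R1, 11 → R1=21*11=231
ADD R7, 4 → R7=212+4=216
SUB R2, 1 → R2=7-1=6
CMP R2, 3  (cmp 6,3)
JGT L1: taken
LOAD R1, [R7] → R1=M[216]=0
OR R6, R1 → R6=31|0=31
MUL R1, 11 → R1=0*11=0
ADD R7, 4 → R7=216+4=220
SUB R2, 1 → R2=6-1=5
CMP R2, 3  (cmp 5,3)
JGT L1: taken
LOAD R1, [R7] → R1=M[220]=12
OR R6, R1 → R6=31|12=31
MUL R1, 11 → R1=12*11=132
ADD R7, 4 → R7=220+4=224
SUB R2, 1 → R2=5-1=4
CMP R2, 3  (cmp 4,3)
JGT L1: taken
LOAD R1, [R7] → R1=M[224]=1
OR R6, R1 → R6=31|1=31
MUL R1, 11 → R1=1*11=11
ADD R7, 4 → R7=224+4=228
SUB R2, 1 → R2=4-1=3
CMP R2, 3  (cmp 3,3)
JGT L1: not taken
ADD R6, 11 → R6=31+11=42
halt.
Total executed instructions: 55.

55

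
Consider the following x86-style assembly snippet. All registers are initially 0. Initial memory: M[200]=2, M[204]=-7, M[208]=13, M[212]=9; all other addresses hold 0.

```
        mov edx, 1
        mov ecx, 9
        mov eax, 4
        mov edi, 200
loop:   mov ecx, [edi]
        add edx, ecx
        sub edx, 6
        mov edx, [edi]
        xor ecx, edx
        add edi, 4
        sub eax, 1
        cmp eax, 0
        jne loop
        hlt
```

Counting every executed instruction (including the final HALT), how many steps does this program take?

edx=1
ecx=9
eax=4
edi=200
ecx=M[200]=2
edx=1+2=3
edx=3-6=-3
edx=M[200]=2
ecx=2^2=0
edi=200+4=204
eax=4-1=3
cmp eax, 0  (cmp 3,0)
jne loop: taken
ecx=M[204]=-7
edx=2+(-7)=-5
edx=(-5)-6=-11
edx=M[204]=-7
ecx=(-7)^(-7)=0
edi=204+4=208
eax=3-1=2
cmp eax, 0  (cmp 2,0)
jne loop: taken
ecx=M[208]=13
edx=(-7)+13=6
edx=6-6=0
edx=M[208]=13
ecx=13^13=0
edi=208+4=212
eax=2-1=1
cmp eax, 0  (cmp 1,0)
jne loop: taken
ecx=M[212]=9
edx=13+9=22
edx=22-6=16
edx=M[212]=9
ecx=9^9=0
edi=212+4=216
eax=1-1=0
cmp eax, 0  (cmp 0,0)
jne loop: not taken
halt.
Total executed instructions: 41.

41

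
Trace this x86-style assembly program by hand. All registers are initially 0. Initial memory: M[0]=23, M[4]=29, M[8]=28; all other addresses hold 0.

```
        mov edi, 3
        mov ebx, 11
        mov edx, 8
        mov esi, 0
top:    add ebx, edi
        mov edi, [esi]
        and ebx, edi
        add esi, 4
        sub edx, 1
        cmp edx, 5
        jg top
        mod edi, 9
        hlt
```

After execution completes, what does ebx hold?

24

edi=3
ebx=11
edx=8
esi=0
ebx=11+3=14
edi=M[0]=23
ebx=14&23=6
esi=0+4=4
edx=8-1=7
cmp edx, 5  (cmp 7,5)
jg top: taken
ebx=6+23=29
edi=M[4]=29
ebx=29&29=29
esi=4+4=8
edx=7-1=6
cmp edx, 5  (cmp 6,5)
jg top: taken
ebx=29+29=58
edi=M[8]=28
ebx=58&28=24
esi=8+4=12
edx=6-1=5
cmp edx, 5  (cmp 5,5)
jg top: not taken
edi=28%9=1
halt.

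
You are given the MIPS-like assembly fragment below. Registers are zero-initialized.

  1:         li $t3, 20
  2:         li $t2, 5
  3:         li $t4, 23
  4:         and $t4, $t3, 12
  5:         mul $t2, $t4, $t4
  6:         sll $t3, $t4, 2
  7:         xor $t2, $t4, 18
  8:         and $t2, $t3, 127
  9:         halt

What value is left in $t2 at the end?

16

$t3=20
$t2=5
$t4=23
$t4=20&12=4
$t2=4*4=16
$t3=4<<2=16
$t2=4^18=22
$t2=16&127=16
halt.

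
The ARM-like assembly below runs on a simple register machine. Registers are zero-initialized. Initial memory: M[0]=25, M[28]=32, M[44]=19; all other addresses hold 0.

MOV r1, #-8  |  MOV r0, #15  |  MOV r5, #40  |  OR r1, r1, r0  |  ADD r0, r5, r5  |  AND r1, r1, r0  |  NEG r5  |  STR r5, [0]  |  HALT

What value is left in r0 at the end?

80

after MOV r1, #-8: r1=-8
after MOV r0, #15: r0=15
after MOV r5, #40: r5=40
after OR r1, r1, r0: r1=(-8)|15=-1
after ADD r0, r5, r5: r0=40+40=80
after AND r1, r1, r0: r1=(-1)&80=80
after NEG r5: r5=-(40)=-40
STR r5, [0] → M[0]=-40
halt.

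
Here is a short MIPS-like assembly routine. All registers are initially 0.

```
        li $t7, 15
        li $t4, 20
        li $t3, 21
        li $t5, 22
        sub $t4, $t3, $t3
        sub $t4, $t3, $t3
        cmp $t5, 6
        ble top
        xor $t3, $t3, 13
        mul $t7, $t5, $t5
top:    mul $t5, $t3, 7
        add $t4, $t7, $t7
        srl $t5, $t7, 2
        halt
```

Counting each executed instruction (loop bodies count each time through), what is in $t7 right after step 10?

484

li $t7, 15 → $t7=15
li $t4, 20 → $t4=20
li $t3, 21 → $t3=21
li $t5, 22 → $t5=22
sub $t4, $t3, $t3 → $t4=21-21=0
sub $t4, $t3, $t3 → $t4=21-21=0
cmp $t5, 6  (cmp 22,6)
ble top: not taken
xor $t3, $t3, 13 → $t3=21^13=24
mul $t7, $t5, $t5 → $t7=22*22=484
After step 10: $t7 = 484.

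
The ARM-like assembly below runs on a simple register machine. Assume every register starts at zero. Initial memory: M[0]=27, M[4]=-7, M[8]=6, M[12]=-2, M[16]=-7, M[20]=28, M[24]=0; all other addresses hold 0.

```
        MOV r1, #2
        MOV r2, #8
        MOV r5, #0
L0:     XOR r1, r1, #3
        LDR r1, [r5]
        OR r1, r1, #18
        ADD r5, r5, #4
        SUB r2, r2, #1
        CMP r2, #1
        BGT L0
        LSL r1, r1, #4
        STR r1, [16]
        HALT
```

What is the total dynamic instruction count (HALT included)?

after MOV r1, #2: r1=2
after MOV r2, #8: r2=8
after MOV r5, #0: r5=0
after XOR r1, r1, #3: r1=2^3=1
after LDR r1, [r5]: r1=M[0]=27
after OR r1, r1, #18: r1=27|18=27
after ADD r5, r5, #4: r5=0+4=4
after SUB r2, r2, #1: r2=8-1=7
CMP r2, #1  (cmp 7,1)
BGT L0: taken
after XOR r1, r1, #3: r1=27^3=24
after LDR r1, [r5]: r1=M[4]=-7
after OR r1, r1, #18: r1=(-7)|18=-5
after ADD r5, r5, #4: r5=4+4=8
after SUB r2, r2, #1: r2=7-1=6
CMP r2, #1  (cmp 6,1)
BGT L0: taken
after XOR r1, r1, #3: r1=(-5)^3=-8
after LDR r1, [r5]: r1=M[8]=6
after OR r1, r1, #18: r1=6|18=22
after ADD r5, r5, #4: r5=8+4=12
after SUB r2, r2, #1: r2=6-1=5
CMP r2, #1  (cmp 5,1)
BGT L0: taken
after XOR r1, r1, #3: r1=22^3=21
after LDR r1, [r5]: r1=M[12]=-2
after OR r1, r1, #18: r1=(-2)|18=-2
after ADD r5, r5, #4: r5=12+4=16
after SUB r2, r2, #1: r2=5-1=4
CMP r2, #1  (cmp 4,1)
BGT L0: taken
after XOR r1, r1, #3: r1=(-2)^3=-3
after LDR r1, [r5]: r1=M[16]=-7
after OR r1, r1, #18: r1=(-7)|18=-5
after ADD r5, r5, #4: r5=16+4=20
after SUB r2, r2, #1: r2=4-1=3
CMP r2, #1  (cmp 3,1)
BGT L0: taken
after XOR r1, r1, #3: r1=(-5)^3=-8
after LDR r1, [r5]: r1=M[20]=28
after OR r1, r1, #18: r1=28|18=30
after ADD r5, r5, #4: r5=20+4=24
after SUB r2, r2, #1: r2=3-1=2
CMP r2, #1  (cmp 2,1)
BGT L0: taken
after XOR r1, r1, #3: r1=30^3=29
after LDR r1, [r5]: r1=M[24]=0
after OR r1, r1, #18: r1=0|18=18
after ADD r5, r5, #4: r5=24+4=28
after SUB r2, r2, #1: r2=2-1=1
CMP r2, #1  (cmp 1,1)
BGT L0: not taken
after LSL r1, r1, #4: r1=18<<4=288
STR r1, [16] → M[16]=288
halt.
Total executed instructions: 55.

55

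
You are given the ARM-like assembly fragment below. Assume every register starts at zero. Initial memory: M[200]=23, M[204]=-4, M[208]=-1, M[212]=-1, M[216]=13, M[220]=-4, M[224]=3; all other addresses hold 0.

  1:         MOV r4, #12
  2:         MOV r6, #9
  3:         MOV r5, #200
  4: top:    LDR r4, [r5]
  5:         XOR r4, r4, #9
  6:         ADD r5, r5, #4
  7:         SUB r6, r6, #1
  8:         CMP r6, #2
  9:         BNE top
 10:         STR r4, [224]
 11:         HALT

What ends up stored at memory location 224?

10

MOV r4, #12 → r4=12
MOV r6, #9 → r6=9
MOV r5, #200 → r5=200
LDR r4, [r5] → r4=M[200]=23
XOR r4, r4, #9 → r4=23^9=30
ADD r5, r5, #4 → r5=200+4=204
SUB r6, r6, #1 → r6=9-1=8
CMP r6, #2  (cmp 8,2)
BNE top: taken
LDR r4, [r5] → r4=M[204]=-4
XOR r4, r4, #9 → r4=(-4)^9=-11
ADD r5, r5, #4 → r5=204+4=208
SUB r6, r6, #1 → r6=8-1=7
CMP r6, #2  (cmp 7,2)
BNE top: taken
LDR r4, [r5] → r4=M[208]=-1
XOR r4, r4, #9 → r4=(-1)^9=-10
ADD r5, r5, #4 → r5=208+4=212
SUB r6, r6, #1 → r6=7-1=6
CMP r6, #2  (cmp 6,2)
BNE top: taken
LDR r4, [r5] → r4=M[212]=-1
XOR r4, r4, #9 → r4=(-1)^9=-10
ADD r5, r5, #4 → r5=212+4=216
SUB r6, r6, #1 → r6=6-1=5
CMP r6, #2  (cmp 5,2)
BNE top: taken
LDR r4, [r5] → r4=M[216]=13
XOR r4, r4, #9 → r4=13^9=4
ADD r5, r5, #4 → r5=216+4=220
SUB r6, r6, #1 → r6=5-1=4
CMP r6, #2  (cmp 4,2)
BNE top: taken
LDR r4, [r5] → r4=M[220]=-4
XOR r4, r4, #9 → r4=(-4)^9=-11
ADD r5, r5, #4 → r5=220+4=224
SUB r6, r6, #1 → r6=4-1=3
CMP r6, #2  (cmp 3,2)
BNE top: taken
LDR r4, [r5] → r4=M[224]=3
XOR r4, r4, #9 → r4=3^9=10
ADD r5, r5, #4 → r5=224+4=228
SUB r6, r6, #1 → r6=3-1=2
CMP r6, #2  (cmp 2,2)
BNE top: not taken
STR r4, [224] → M[224]=10
halt.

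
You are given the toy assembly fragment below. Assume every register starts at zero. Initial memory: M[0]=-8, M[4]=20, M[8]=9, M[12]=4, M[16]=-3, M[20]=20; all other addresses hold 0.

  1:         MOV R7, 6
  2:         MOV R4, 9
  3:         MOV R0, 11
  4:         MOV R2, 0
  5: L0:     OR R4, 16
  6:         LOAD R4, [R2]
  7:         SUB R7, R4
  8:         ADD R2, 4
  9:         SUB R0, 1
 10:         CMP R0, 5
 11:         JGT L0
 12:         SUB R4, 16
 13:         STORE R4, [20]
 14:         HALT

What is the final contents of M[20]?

MOV R7, 6 → R7=6
MOV R4, 9 → R4=9
MOV R0, 11 → R0=11
MOV R2, 0 → R2=0
OR R4, 16 → R4=9|16=25
LOAD R4, [R2] → R4=M[0]=-8
SUB R7, R4 → R7=6-(-8)=14
ADD R2, 4 → R2=0+4=4
SUB R0, 1 → R0=11-1=10
CMP R0, 5  (cmp 10,5)
JGT L0: taken
OR R4, 16 → R4=(-8)|16=-8
LOAD R4, [R2] → R4=M[4]=20
SUB R7, R4 → R7=14-20=-6
ADD R2, 4 → R2=4+4=8
SUB R0, 1 → R0=10-1=9
CMP R0, 5  (cmp 9,5)
JGT L0: taken
OR R4, 16 → R4=20|16=20
LOAD R4, [R2] → R4=M[8]=9
SUB R7, R4 → R7=(-6)-9=-15
ADD R2, 4 → R2=8+4=12
SUB R0, 1 → R0=9-1=8
CMP R0, 5  (cmp 8,5)
JGT L0: taken
OR R4, 16 → R4=9|16=25
LOAD R4, [R2] → R4=M[12]=4
SUB R7, R4 → R7=(-15)-4=-19
ADD R2, 4 → R2=12+4=16
SUB R0, 1 → R0=8-1=7
CMP R0, 5  (cmp 7,5)
JGT L0: taken
OR R4, 16 → R4=4|16=20
LOAD R4, [R2] → R4=M[16]=-3
SUB R7, R4 → R7=(-19)-(-3)=-16
ADD R2, 4 → R2=16+4=20
SUB R0, 1 → R0=7-1=6
CMP R0, 5  (cmp 6,5)
JGT L0: taken
OR R4, 16 → R4=(-3)|16=-3
LOAD R4, [R2] → R4=M[20]=20
SUB R7, R4 → R7=(-16)-20=-36
ADD R2, 4 → R2=20+4=24
SUB R0, 1 → R0=6-1=5
CMP R0, 5  (cmp 5,5)
JGT L0: not taken
SUB R4, 16 → R4=20-16=4
STORE R4, [20] → M[20]=4
halt.

4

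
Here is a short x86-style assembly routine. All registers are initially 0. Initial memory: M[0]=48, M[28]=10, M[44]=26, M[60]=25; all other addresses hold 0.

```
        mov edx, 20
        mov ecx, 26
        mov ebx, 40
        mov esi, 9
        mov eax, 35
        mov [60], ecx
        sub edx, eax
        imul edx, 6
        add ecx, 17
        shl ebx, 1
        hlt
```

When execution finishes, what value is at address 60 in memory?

after mov edx, 20: edx=20
after mov ecx, 26: ecx=26
after mov ebx, 40: ebx=40
after mov esi, 9: esi=9
after mov eax, 35: eax=35
mov [60], ecx → M[60]=26
after sub edx, eax: edx=20-35=-15
after imul edx, 6: edx=(-15)*6=-90
after add ecx, 17: ecx=26+17=43
after shl ebx, 1: ebx=40<<1=80
halt.

26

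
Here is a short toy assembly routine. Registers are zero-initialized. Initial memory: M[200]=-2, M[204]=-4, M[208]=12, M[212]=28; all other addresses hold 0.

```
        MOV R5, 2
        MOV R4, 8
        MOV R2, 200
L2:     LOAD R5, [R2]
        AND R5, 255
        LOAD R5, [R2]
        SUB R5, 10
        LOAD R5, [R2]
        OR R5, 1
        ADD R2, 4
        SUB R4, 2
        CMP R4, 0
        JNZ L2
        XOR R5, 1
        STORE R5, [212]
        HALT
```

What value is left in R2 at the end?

216

R5=2
R4=8
R2=200
R5=M[200]=-2
R5=(-2)&255=254
R5=M[200]=-2
R5=(-2)-10=-12
R5=M[200]=-2
R5=(-2)|1=-1
R2=200+4=204
R4=8-2=6
CMP R4, 0  (cmp 6,0)
JNZ L2: taken
R5=M[204]=-4
R5=(-4)&255=252
R5=M[204]=-4
R5=(-4)-10=-14
R5=M[204]=-4
R5=(-4)|1=-3
R2=204+4=208
R4=6-2=4
CMP R4, 0  (cmp 4,0)
JNZ L2: taken
R5=M[208]=12
R5=12&255=12
R5=M[208]=12
R5=12-10=2
R5=M[208]=12
R5=12|1=13
R2=208+4=212
R4=4-2=2
CMP R4, 0  (cmp 2,0)
JNZ L2: taken
R5=M[212]=28
R5=28&255=28
R5=M[212]=28
R5=28-10=18
R5=M[212]=28
R5=28|1=29
R2=212+4=216
R4=2-2=0
CMP R4, 0  (cmp 0,0)
JNZ L2: not taken
R5=29^1=28
STORE R5, [212] → M[212]=28
halt.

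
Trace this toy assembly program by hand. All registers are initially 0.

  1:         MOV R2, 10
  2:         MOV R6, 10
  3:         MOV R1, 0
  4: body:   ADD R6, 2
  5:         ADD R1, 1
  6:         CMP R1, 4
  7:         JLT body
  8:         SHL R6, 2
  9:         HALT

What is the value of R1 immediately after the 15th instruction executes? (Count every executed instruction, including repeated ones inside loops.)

R2=10
R6=10
R1=0
R6=10+2=12
R1=0+1=1
CMP R1, 4  (cmp 1,4)
JLT body: taken
R6=12+2=14
R1=1+1=2
CMP R1, 4  (cmp 2,4)
JLT body: taken
R6=14+2=16
R1=2+1=3
CMP R1, 4  (cmp 3,4)
JLT body: taken
After step 15: R1 = 3.

3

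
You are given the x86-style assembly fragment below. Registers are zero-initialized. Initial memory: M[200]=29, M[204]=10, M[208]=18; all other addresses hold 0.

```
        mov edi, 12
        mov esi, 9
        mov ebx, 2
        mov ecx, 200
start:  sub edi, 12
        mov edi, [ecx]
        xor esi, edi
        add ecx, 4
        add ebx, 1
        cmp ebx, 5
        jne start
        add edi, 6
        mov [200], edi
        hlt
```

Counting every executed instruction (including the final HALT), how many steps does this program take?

edi=12
esi=9
ebx=2
ecx=200
edi=12-12=0
edi=M[200]=29
esi=9^29=20
ecx=200+4=204
ebx=2+1=3
cmp ebx, 5  (cmp 3,5)
jne start: taken
edi=29-12=17
edi=M[204]=10
esi=20^10=30
ecx=204+4=208
ebx=3+1=4
cmp ebx, 5  (cmp 4,5)
jne start: taken
edi=10-12=-2
edi=M[208]=18
esi=30^18=12
ecx=208+4=212
ebx=4+1=5
cmp ebx, 5  (cmp 5,5)
jne start: not taken
edi=18+6=24
mov [200], edi → M[200]=24
halt.
Total executed instructions: 28.

28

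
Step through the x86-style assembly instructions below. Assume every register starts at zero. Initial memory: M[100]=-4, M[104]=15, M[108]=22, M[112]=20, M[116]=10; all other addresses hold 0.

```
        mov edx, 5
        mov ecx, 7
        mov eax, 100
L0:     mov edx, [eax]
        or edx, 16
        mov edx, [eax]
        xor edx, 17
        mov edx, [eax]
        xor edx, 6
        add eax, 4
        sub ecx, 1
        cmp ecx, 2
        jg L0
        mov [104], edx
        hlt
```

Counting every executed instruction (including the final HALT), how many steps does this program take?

mov edx, 5 → edx=5
mov ecx, 7 → ecx=7
mov eax, 100 → eax=100
mov edx, [eax] → edx=M[100]=-4
or edx, 16 → edx=(-4)|16=-4
mov edx, [eax] → edx=M[100]=-4
xor edx, 17 → edx=(-4)^17=-19
mov edx, [eax] → edx=M[100]=-4
xor edx, 6 → edx=(-4)^6=-6
add eax, 4 → eax=100+4=104
sub ecx, 1 → ecx=7-1=6
cmp ecx, 2  (cmp 6,2)
jg L0: taken
mov edx, [eax] → edx=M[104]=15
or edx, 16 → edx=15|16=31
mov edx, [eax] → edx=M[104]=15
xor edx, 17 → edx=15^17=30
mov edx, [eax] → edx=M[104]=15
xor edx, 6 → edx=15^6=9
add eax, 4 → eax=104+4=108
sub ecx, 1 → ecx=6-1=5
cmp ecx, 2  (cmp 5,2)
jg L0: taken
mov edx, [eax] → edx=M[108]=22
or edx, 16 → edx=22|16=22
mov edx, [eax] → edx=M[108]=22
xor edx, 17 → edx=22^17=7
mov edx, [eax] → edx=M[108]=22
xor edx, 6 → edx=22^6=16
add eax, 4 → eax=108+4=112
sub ecx, 1 → ecx=5-1=4
cmp ecx, 2  (cmp 4,2)
jg L0: taken
mov edx, [eax] → edx=M[112]=20
or edx, 16 → edx=20|16=20
mov edx, [eax] → edx=M[112]=20
xor edx, 17 → edx=20^17=5
mov edx, [eax] → edx=M[112]=20
xor edx, 6 → edx=20^6=18
add eax, 4 → eax=112+4=116
sub ecx, 1 → ecx=4-1=3
cmp ecx, 2  (cmp 3,2)
jg L0: taken
mov edx, [eax] → edx=M[116]=10
or edx, 16 → edx=10|16=26
mov edx, [eax] → edx=M[116]=10
xor edx, 17 → edx=10^17=27
mov edx, [eax] → edx=M[116]=10
xor edx, 6 → edx=10^6=12
add eax, 4 → eax=116+4=120
sub ecx, 1 → ecx=3-1=2
cmp ecx, 2  (cmp 2,2)
jg L0: not taken
mov [104], edx → M[104]=12
halt.
Total executed instructions: 55.

55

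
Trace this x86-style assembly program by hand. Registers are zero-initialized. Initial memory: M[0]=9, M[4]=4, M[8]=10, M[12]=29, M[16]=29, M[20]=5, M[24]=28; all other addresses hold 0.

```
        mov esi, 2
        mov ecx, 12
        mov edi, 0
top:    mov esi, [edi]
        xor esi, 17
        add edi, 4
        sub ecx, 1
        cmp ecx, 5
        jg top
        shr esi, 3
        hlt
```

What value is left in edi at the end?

mov esi, 2 → esi=2
mov ecx, 12 → ecx=12
mov edi, 0 → edi=0
mov esi, [edi] → esi=M[0]=9
xor esi, 17 → esi=9^17=24
add edi, 4 → edi=0+4=4
sub ecx, 1 → ecx=12-1=11
cmp ecx, 5  (cmp 11,5)
jg top: taken
mov esi, [edi] → esi=M[4]=4
xor esi, 17 → esi=4^17=21
add edi, 4 → edi=4+4=8
sub ecx, 1 → ecx=11-1=10
cmp ecx, 5  (cmp 10,5)
jg top: taken
mov esi, [edi] → esi=M[8]=10
xor esi, 17 → esi=10^17=27
add edi, 4 → edi=8+4=12
sub ecx, 1 → ecx=10-1=9
cmp ecx, 5  (cmp 9,5)
jg top: taken
mov esi, [edi] → esi=M[12]=29
xor esi, 17 → esi=29^17=12
add edi, 4 → edi=12+4=16
sub ecx, 1 → ecx=9-1=8
cmp ecx, 5  (cmp 8,5)
jg top: taken
mov esi, [edi] → esi=M[16]=29
xor esi, 17 → esi=29^17=12
add edi, 4 → edi=16+4=20
sub ecx, 1 → ecx=8-1=7
cmp ecx, 5  (cmp 7,5)
jg top: taken
mov esi, [edi] → esi=M[20]=5
xor esi, 17 → esi=5^17=20
add edi, 4 → edi=20+4=24
sub ecx, 1 → ecx=7-1=6
cmp ecx, 5  (cmp 6,5)
jg top: taken
mov esi, [edi] → esi=M[24]=28
xor esi, 17 → esi=28^17=13
add edi, 4 → edi=24+4=28
sub ecx, 1 → ecx=6-1=5
cmp ecx, 5  (cmp 5,5)
jg top: not taken
shr esi, 3 → esi=13>>3=1
halt.

28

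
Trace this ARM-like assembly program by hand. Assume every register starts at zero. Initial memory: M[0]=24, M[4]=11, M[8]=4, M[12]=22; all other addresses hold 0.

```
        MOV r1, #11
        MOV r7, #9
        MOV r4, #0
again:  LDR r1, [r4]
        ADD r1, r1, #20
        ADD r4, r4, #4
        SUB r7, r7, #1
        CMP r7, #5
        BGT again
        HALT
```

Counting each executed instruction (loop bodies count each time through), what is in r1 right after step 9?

44

r1=11
r7=9
r4=0
r1=M[0]=24
r1=24+20=44
r4=0+4=4
r7=9-1=8
CMP r7, #5  (cmp 8,5)
BGT again: taken
After step 9: r1 = 44.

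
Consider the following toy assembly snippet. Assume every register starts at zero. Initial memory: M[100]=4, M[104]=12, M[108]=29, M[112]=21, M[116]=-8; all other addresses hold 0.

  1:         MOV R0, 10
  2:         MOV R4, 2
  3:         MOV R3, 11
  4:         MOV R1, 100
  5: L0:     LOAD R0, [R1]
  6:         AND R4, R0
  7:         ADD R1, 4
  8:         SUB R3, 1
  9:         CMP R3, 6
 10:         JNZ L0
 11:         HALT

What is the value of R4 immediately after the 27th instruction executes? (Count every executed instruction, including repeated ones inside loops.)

R0=10
R4=2
R3=11
R1=100
R0=M[100]=4
R4=2&4=0
R1=100+4=104
R3=11-1=10
CMP R3, 6  (cmp 10,6)
JNZ L0: taken
R0=M[104]=12
R4=0&12=0
R1=104+4=108
R3=10-1=9
CMP R3, 6  (cmp 9,6)
JNZ L0: taken
R0=M[108]=29
R4=0&29=0
R1=108+4=112
R3=9-1=8
CMP R3, 6  (cmp 8,6)
JNZ L0: taken
R0=M[112]=21
R4=0&21=0
R1=112+4=116
R3=8-1=7
CMP R3, 6  (cmp 7,6)
After step 27: R4 = 0.

0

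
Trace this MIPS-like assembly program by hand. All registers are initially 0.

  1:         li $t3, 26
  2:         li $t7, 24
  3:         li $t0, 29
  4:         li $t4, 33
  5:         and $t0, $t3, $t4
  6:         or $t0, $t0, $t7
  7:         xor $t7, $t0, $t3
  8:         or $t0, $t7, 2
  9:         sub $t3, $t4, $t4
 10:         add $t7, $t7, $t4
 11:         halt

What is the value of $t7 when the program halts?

35

after li $t3, 26: $t3=26
after li $t7, 24: $t7=24
after li $t0, 29: $t0=29
after li $t4, 33: $t4=33
after and $t0, $t3, $t4: $t0=26&33=0
after or $t0, $t0, $t7: $t0=0|24=24
after xor $t7, $t0, $t3: $t7=24^26=2
after or $t0, $t7, 2: $t0=2|2=2
after sub $t3, $t4, $t4: $t3=33-33=0
after add $t7, $t7, $t4: $t7=2+33=35
halt.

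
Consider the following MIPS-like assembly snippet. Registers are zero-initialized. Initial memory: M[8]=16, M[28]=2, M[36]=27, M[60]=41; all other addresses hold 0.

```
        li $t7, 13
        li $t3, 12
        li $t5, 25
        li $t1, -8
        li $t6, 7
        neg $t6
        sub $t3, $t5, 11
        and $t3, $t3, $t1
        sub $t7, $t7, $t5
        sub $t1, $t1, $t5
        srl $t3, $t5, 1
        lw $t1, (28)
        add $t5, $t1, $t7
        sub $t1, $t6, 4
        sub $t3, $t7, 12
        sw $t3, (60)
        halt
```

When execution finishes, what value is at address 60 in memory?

$t7=13
$t3=12
$t5=25
$t1=-8
$t6=7
$t6=-(7)=-7
$t3=25-11=14
$t3=14&(-8)=8
$t7=13-25=-12
$t1=(-8)-25=-33
$t3=25>>1=12
$t1=M[28]=2
$t5=2+(-12)=-10
$t1=(-7)-4=-11
$t3=(-12)-12=-24
sw $t3, (60) → M[60]=-24
halt.

-24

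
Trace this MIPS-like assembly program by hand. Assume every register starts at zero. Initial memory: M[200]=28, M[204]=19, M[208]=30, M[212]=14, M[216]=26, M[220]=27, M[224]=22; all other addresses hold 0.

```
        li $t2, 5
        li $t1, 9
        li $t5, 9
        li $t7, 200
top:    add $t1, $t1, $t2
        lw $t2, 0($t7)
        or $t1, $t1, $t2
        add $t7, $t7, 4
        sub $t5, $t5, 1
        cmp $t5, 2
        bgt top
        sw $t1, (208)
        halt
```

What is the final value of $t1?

214

after li $t2, 5: $t2=5
after li $t1, 9: $t1=9
after li $t5, 9: $t5=9
after li $t7, 200: $t7=200
after add $t1, $t1, $t2: $t1=9+5=14
after lw $t2, 0($t7): $t2=M[200]=28
after or $t1, $t1, $t2: $t1=14|28=30
after add $t7, $t7, 4: $t7=200+4=204
after sub $t5, $t5, 1: $t5=9-1=8
cmp $t5, 2  (cmp 8,2)
bgt top: taken
after add $t1, $t1, $t2: $t1=30+28=58
after lw $t2, 0($t7): $t2=M[204]=19
after or $t1, $t1, $t2: $t1=58|19=59
after add $t7, $t7, 4: $t7=204+4=208
after sub $t5, $t5, 1: $t5=8-1=7
cmp $t5, 2  (cmp 7,2)
bgt top: taken
after add $t1, $t1, $t2: $t1=59+19=78
after lw $t2, 0($t7): $t2=M[208]=30
after or $t1, $t1, $t2: $t1=78|30=94
after add $t7, $t7, 4: $t7=208+4=212
after sub $t5, $t5, 1: $t5=7-1=6
cmp $t5, 2  (cmp 6,2)
bgt top: taken
after add $t1, $t1, $t2: $t1=94+30=124
after lw $t2, 0($t7): $t2=M[212]=14
after or $t1, $t1, $t2: $t1=124|14=126
after add $t7, $t7, 4: $t7=212+4=216
after sub $t5, $t5, 1: $t5=6-1=5
cmp $t5, 2  (cmp 5,2)
bgt top: taken
after add $t1, $t1, $t2: $t1=126+14=140
after lw $t2, 0($t7): $t2=M[216]=26
after or $t1, $t1, $t2: $t1=140|26=158
after add $t7, $t7, 4: $t7=216+4=220
after sub $t5, $t5, 1: $t5=5-1=4
cmp $t5, 2  (cmp 4,2)
bgt top: taken
after add $t1, $t1, $t2: $t1=158+26=184
after lw $t2, 0($t7): $t2=M[220]=27
after or $t1, $t1, $t2: $t1=184|27=187
after add $t7, $t7, 4: $t7=220+4=224
after sub $t5, $t5, 1: $t5=4-1=3
cmp $t5, 2  (cmp 3,2)
bgt top: taken
after add $t1, $t1, $t2: $t1=187+27=214
after lw $t2, 0($t7): $t2=M[224]=22
after or $t1, $t1, $t2: $t1=214|22=214
after add $t7, $t7, 4: $t7=224+4=228
after sub $t5, $t5, 1: $t5=3-1=2
cmp $t5, 2  (cmp 2,2)
bgt top: not taken
sw $t1, (208) → M[208]=214
halt.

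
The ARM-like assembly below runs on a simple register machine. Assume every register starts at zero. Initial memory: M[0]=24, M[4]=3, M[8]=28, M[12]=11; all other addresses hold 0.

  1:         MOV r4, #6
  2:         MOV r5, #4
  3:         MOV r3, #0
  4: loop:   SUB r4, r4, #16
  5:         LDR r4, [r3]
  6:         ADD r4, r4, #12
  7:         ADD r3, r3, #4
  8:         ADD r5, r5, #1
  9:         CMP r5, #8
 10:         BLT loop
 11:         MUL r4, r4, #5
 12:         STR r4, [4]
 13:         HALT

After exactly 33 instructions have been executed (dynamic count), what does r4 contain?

115

r4=6
r5=4
r3=0
r4=6-16=-10
r4=M[0]=24
r4=24+12=36
r3=0+4=4
r5=4+1=5
CMP r5, #8  (cmp 5,8)
BLT loop: taken
r4=36-16=20
r4=M[4]=3
r4=3+12=15
r3=4+4=8
r5=5+1=6
CMP r5, #8  (cmp 6,8)
BLT loop: taken
r4=15-16=-1
r4=M[8]=28
r4=28+12=40
r3=8+4=12
r5=6+1=7
CMP r5, #8  (cmp 7,8)
BLT loop: taken
r4=40-16=24
r4=M[12]=11
r4=11+12=23
r3=12+4=16
r5=7+1=8
CMP r5, #8  (cmp 8,8)
BLT loop: not taken
r4=23*5=115
STR r4, [4] → M[4]=115
After step 33: r4 = 115.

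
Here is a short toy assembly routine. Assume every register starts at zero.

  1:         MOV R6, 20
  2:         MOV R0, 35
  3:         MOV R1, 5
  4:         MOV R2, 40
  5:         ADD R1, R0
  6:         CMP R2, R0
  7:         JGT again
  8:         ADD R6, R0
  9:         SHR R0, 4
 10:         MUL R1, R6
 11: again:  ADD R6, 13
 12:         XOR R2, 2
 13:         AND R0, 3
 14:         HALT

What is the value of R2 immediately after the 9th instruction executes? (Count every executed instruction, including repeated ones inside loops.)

after MOV R6, 20: R6=20
after MOV R0, 35: R0=35
after MOV R1, 5: R1=5
after MOV R2, 40: R2=40
after ADD R1, R0: R1=5+35=40
CMP R2, R0  (cmp 40,35)
JGT again: taken
after ADD R6, 13: R6=20+13=33
after XOR R2, 2: R2=40^2=42
After step 9: R2 = 42.

42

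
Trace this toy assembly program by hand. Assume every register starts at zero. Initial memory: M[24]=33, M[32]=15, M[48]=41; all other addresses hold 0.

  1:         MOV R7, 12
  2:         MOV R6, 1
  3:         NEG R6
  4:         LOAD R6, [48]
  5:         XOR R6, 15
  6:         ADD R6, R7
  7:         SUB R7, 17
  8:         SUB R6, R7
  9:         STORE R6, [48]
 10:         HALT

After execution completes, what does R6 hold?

MOV R7, 12 → R7=12
MOV R6, 1 → R6=1
NEG R6 → R6=-(1)=-1
LOAD R6, [48] → R6=M[48]=41
XOR R6, 15 → R6=41^15=38
ADD R6, R7 → R6=38+12=50
SUB R7, 17 → R7=12-17=-5
SUB R6, R7 → R6=50-(-5)=55
STORE R6, [48] → M[48]=55
halt.

55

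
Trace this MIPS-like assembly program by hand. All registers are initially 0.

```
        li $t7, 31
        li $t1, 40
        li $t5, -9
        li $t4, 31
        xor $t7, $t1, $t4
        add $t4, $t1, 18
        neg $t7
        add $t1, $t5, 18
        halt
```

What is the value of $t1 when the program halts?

9

$t7=31
$t1=40
$t5=-9
$t4=31
$t7=40^31=55
$t4=40+18=58
$t7=-(55)=-55
$t1=(-9)+18=9
halt.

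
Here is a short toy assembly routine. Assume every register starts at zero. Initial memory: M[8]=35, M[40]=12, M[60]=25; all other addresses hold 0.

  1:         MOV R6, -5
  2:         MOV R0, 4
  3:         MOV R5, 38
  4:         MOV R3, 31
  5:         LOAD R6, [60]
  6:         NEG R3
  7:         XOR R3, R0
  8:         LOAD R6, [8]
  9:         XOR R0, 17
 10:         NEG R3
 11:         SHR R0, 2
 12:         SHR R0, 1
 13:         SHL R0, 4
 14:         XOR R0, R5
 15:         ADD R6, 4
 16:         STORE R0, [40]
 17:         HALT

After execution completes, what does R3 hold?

27

after MOV R6, -5: R6=-5
after MOV R0, 4: R0=4
after MOV R5, 38: R5=38
after MOV R3, 31: R3=31
after LOAD R6, [60]: R6=M[60]=25
after NEG R3: R3=-(31)=-31
after XOR R3, R0: R3=(-31)^4=-27
after LOAD R6, [8]: R6=M[8]=35
after XOR R0, 17: R0=4^17=21
after NEG R3: R3=-(-27)=27
after SHR R0, 2: R0=21>>2=5
after SHR R0, 1: R0=5>>1=2
after SHL R0, 4: R0=2<<4=32
after XOR R0, R5: R0=32^38=6
after ADD R6, 4: R6=35+4=39
STORE R0, [40] → M[40]=6
halt.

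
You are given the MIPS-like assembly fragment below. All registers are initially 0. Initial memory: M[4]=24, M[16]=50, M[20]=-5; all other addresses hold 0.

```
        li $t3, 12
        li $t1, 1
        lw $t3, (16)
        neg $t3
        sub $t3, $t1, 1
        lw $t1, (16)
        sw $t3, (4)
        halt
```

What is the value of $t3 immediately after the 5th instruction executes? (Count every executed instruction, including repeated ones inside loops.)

$t3=12
$t1=1
$t3=M[16]=50
$t3=-(50)=-50
$t3=1-1=0
After step 5: $t3 = 0.

0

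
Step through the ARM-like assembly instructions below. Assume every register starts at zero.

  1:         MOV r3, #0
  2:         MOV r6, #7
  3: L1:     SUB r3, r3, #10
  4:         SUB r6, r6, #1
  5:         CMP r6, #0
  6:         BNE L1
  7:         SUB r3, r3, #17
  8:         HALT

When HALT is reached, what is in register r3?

-87

r3=0
r6=7
r3=0-10=-10
r6=7-1=6
CMP r6, #0  (cmp 6,0)
BNE L1: taken
r3=(-10)-10=-20
r6=6-1=5
CMP r6, #0  (cmp 5,0)
BNE L1: taken
r3=(-20)-10=-30
r6=5-1=4
CMP r6, #0  (cmp 4,0)
BNE L1: taken
r3=(-30)-10=-40
r6=4-1=3
CMP r6, #0  (cmp 3,0)
BNE L1: taken
r3=(-40)-10=-50
r6=3-1=2
CMP r6, #0  (cmp 2,0)
BNE L1: taken
r3=(-50)-10=-60
r6=2-1=1
CMP r6, #0  (cmp 1,0)
BNE L1: taken
r3=(-60)-10=-70
r6=1-1=0
CMP r6, #0  (cmp 0,0)
BNE L1: not taken
r3=(-70)-17=-87
halt.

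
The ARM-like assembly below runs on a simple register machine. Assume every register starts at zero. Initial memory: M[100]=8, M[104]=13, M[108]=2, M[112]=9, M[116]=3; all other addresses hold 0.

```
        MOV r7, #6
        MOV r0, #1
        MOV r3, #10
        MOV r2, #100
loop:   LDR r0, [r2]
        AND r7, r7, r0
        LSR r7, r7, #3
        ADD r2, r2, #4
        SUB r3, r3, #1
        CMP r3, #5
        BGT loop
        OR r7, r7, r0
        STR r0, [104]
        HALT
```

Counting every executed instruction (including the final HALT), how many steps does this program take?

42

r7=6
r0=1
r3=10
r2=100
r0=M[100]=8
r7=6&8=0
r7=0>>3=0
r2=100+4=104
r3=10-1=9
CMP r3, #5  (cmp 9,5)
BGT loop: taken
r0=M[104]=13
r7=0&13=0
r7=0>>3=0
r2=104+4=108
r3=9-1=8
CMP r3, #5  (cmp 8,5)
BGT loop: taken
r0=M[108]=2
r7=0&2=0
r7=0>>3=0
r2=108+4=112
r3=8-1=7
CMP r3, #5  (cmp 7,5)
BGT loop: taken
r0=M[112]=9
r7=0&9=0
r7=0>>3=0
r2=112+4=116
r3=7-1=6
CMP r3, #5  (cmp 6,5)
BGT loop: taken
r0=M[116]=3
r7=0&3=0
r7=0>>3=0
r2=116+4=120
r3=6-1=5
CMP r3, #5  (cmp 5,5)
BGT loop: not taken
r7=0|3=3
STR r0, [104] → M[104]=3
halt.
Total executed instructions: 42.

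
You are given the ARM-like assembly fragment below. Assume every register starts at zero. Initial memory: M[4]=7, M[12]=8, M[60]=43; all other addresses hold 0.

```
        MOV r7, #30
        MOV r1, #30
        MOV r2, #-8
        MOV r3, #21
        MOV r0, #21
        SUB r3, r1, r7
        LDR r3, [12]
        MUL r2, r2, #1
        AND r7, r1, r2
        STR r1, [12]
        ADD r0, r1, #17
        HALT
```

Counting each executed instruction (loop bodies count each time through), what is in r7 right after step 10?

after MOV r7, #30: r7=30
after MOV r1, #30: r1=30
after MOV r2, #-8: r2=-8
after MOV r3, #21: r3=21
after MOV r0, #21: r0=21
after SUB r3, r1, r7: r3=30-30=0
after LDR r3, [12]: r3=M[12]=8
after MUL r2, r2, #1: r2=(-8)*1=-8
after AND r7, r1, r2: r7=30&(-8)=24
STR r1, [12] → M[12]=30
After step 10: r7 = 24.

24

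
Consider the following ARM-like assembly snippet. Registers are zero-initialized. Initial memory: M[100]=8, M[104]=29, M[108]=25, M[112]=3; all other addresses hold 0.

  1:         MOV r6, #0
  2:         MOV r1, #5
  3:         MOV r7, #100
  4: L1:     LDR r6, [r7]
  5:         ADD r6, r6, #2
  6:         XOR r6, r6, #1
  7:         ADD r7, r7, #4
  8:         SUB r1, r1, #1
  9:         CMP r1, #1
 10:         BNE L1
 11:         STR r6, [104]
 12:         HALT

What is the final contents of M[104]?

after MOV r6, #0: r6=0
after MOV r1, #5: r1=5
after MOV r7, #100: r7=100
after LDR r6, [r7]: r6=M[100]=8
after ADD r6, r6, #2: r6=8+2=10
after XOR r6, r6, #1: r6=10^1=11
after ADD r7, r7, #4: r7=100+4=104
after SUB r1, r1, #1: r1=5-1=4
CMP r1, #1  (cmp 4,1)
BNE L1: taken
after LDR r6, [r7]: r6=M[104]=29
after ADD r6, r6, #2: r6=29+2=31
after XOR r6, r6, #1: r6=31^1=30
after ADD r7, r7, #4: r7=104+4=108
after SUB r1, r1, #1: r1=4-1=3
CMP r1, #1  (cmp 3,1)
BNE L1: taken
after LDR r6, [r7]: r6=M[108]=25
after ADD r6, r6, #2: r6=25+2=27
after XOR r6, r6, #1: r6=27^1=26
after ADD r7, r7, #4: r7=108+4=112
after SUB r1, r1, #1: r1=3-1=2
CMP r1, #1  (cmp 2,1)
BNE L1: taken
after LDR r6, [r7]: r6=M[112]=3
after ADD r6, r6, #2: r6=3+2=5
after XOR r6, r6, #1: r6=5^1=4
after ADD r7, r7, #4: r7=112+4=116
after SUB r1, r1, #1: r1=2-1=1
CMP r1, #1  (cmp 1,1)
BNE L1: not taken
STR r6, [104] → M[104]=4
halt.

4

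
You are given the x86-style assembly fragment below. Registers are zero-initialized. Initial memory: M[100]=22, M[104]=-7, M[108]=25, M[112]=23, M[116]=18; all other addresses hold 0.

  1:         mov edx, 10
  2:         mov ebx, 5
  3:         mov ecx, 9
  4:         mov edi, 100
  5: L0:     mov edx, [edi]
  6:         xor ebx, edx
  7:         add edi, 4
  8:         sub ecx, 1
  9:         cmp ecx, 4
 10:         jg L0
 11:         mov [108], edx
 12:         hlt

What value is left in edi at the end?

120

edx=10
ebx=5
ecx=9
edi=100
edx=M[100]=22
ebx=5^22=19
edi=100+4=104
ecx=9-1=8
cmp ecx, 4  (cmp 8,4)
jg L0: taken
edx=M[104]=-7
ebx=19^(-7)=-22
edi=104+4=108
ecx=8-1=7
cmp ecx, 4  (cmp 7,4)
jg L0: taken
edx=M[108]=25
ebx=(-22)^25=-13
edi=108+4=112
ecx=7-1=6
cmp ecx, 4  (cmp 6,4)
jg L0: taken
edx=M[112]=23
ebx=(-13)^23=-28
edi=112+4=116
ecx=6-1=5
cmp ecx, 4  (cmp 5,4)
jg L0: taken
edx=M[116]=18
ebx=(-28)^18=-10
edi=116+4=120
ecx=5-1=4
cmp ecx, 4  (cmp 4,4)
jg L0: not taken
mov [108], edx → M[108]=18
halt.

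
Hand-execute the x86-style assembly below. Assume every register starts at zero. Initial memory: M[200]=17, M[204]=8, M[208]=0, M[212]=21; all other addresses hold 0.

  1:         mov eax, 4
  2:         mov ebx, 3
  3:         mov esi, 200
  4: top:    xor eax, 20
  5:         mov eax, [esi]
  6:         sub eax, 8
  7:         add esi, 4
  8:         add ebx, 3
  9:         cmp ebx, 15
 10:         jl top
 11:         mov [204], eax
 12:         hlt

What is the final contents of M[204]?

13

eax=4
ebx=3
esi=200
eax=4^20=16
eax=M[200]=17
eax=17-8=9
esi=200+4=204
ebx=3+3=6
cmp ebx, 15  (cmp 6,15)
jl top: taken
eax=9^20=29
eax=M[204]=8
eax=8-8=0
esi=204+4=208
ebx=6+3=9
cmp ebx, 15  (cmp 9,15)
jl top: taken
eax=0^20=20
eax=M[208]=0
eax=0-8=-8
esi=208+4=212
ebx=9+3=12
cmp ebx, 15  (cmp 12,15)
jl top: taken
eax=(-8)^20=-20
eax=M[212]=21
eax=21-8=13
esi=212+4=216
ebx=12+3=15
cmp ebx, 15  (cmp 15,15)
jl top: not taken
mov [204], eax → M[204]=13
halt.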